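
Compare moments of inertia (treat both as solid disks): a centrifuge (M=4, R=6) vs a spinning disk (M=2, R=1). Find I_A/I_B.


Given: M1=4 kg, R1=6 m, M2=2 kg, R2=1 m
For a disk: I = (1/2)*M*R^2, so I_A/I_B = (M1*R1^2)/(M2*R2^2)
M1*R1^2 = 4*36 = 144
M2*R2^2 = 2*1 = 2
I_A/I_B = 144/2 = 72

72


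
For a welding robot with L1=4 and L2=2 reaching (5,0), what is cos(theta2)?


Given: L1 = 4, L2 = 2, target (x, y) = (5, 0)
Using cos(theta2) = (x^2 + y^2 - L1^2 - L2^2) / (2*L1*L2)
x^2 + y^2 = 5^2 + 0 = 25
L1^2 + L2^2 = 16 + 4 = 20
Numerator = 25 - 20 = 5
Denominator = 2*4*2 = 16
cos(theta2) = 5/16 = 5/16

5/16


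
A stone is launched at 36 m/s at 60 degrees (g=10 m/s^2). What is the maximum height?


Given: v0 = 36 m/s, theta = 60 deg, g = 10 m/s^2
sin^2(60) = 3/4
Using H = v0^2 * sin^2(theta) / (2*g)
H = 36^2 * 3/4 / (2*10)
H = 1296 * 3/4 / 20
H = 972 / 20
H = 243/5 m

243/5 m


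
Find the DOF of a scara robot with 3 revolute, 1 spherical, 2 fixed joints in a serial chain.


Given: serial robot with 3 revolute, 1 spherical, 2 fixed joints
DOF contribution per joint type: revolute=1, prismatic=1, spherical=3, fixed=0
DOF = 3*1 + 1*3 + 2*0
DOF = 6

6


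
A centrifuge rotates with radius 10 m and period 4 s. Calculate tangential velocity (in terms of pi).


Given: radius r = 10 m, period T = 4 s
Using v = 2*pi*r / T
v = 2*pi*10 / 4
v = 20*pi / 4
v = 5*pi m/s

5*pi m/s


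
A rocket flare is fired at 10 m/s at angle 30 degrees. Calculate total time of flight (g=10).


Given: v0 = 10 m/s, theta = 30 deg, g = 10 m/s^2
sin(30) = 1/2
Using T = 2*v0*sin(theta) / g
T = 2*10*1/2 / 10
T = 10 / 10
T = 1 s

1 s


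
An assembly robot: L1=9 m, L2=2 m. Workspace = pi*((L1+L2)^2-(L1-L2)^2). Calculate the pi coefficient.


Given: L1 = 9, L2 = 2
(L1+L2)^2 = (11)^2 = 121
(L1-L2)^2 = (7)^2 = 49
Difference = 121 - 49 = 72
This equals 4*L1*L2 = 4*9*2 = 72
Workspace area = 72*pi

72


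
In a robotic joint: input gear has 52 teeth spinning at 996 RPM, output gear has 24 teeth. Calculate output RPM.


Given: N1 = 52 teeth, w1 = 996 RPM, N2 = 24 teeth
Using N1*w1 = N2*w2
w2 = N1*w1 / N2
w2 = 52*996 / 24
w2 = 51792 / 24
w2 = 2158 RPM

2158 RPM


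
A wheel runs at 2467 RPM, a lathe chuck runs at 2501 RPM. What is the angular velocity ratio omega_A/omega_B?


Given: RPM_A = 2467, RPM_B = 2501
omega = 2*pi*RPM/60, so omega_A/omega_B = RPM_A / RPM_B
omega_A/omega_B = 2467 / 2501
omega_A/omega_B = 2467/2501

2467/2501


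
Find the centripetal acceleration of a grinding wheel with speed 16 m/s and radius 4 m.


Given: v = 16 m/s, r = 4 m
Using a_c = v^2 / r
a_c = 16^2 / 4
a_c = 256 / 4
a_c = 64 m/s^2

64 m/s^2


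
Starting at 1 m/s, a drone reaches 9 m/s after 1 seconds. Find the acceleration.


Given: initial velocity v0 = 1 m/s, final velocity v = 9 m/s, time t = 1 s
Using a = (v - v0) / t
a = (9 - 1) / 1
a = 8 / 1
a = 8 m/s^2

8 m/s^2


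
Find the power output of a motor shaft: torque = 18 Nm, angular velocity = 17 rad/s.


Given: tau = 18 Nm, omega = 17 rad/s
Using P = tau * omega
P = 18 * 17
P = 306 W

306 W


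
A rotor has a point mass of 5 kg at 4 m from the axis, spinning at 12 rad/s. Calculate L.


Given: m = 5 kg, r = 4 m, omega = 12 rad/s
For a point mass: I = m*r^2
I = 5*4^2 = 5*16 = 80
L = I*omega = 80*12
L = 960 kg*m^2/s

960 kg*m^2/s


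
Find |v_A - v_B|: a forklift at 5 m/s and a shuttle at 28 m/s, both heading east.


Given: v_A = 5 m/s east, v_B = 28 m/s east
Both move in the same direction; relative speed = |v_A - v_B|
|5 - 28| = |-23|
= 23 m/s

23 m/s


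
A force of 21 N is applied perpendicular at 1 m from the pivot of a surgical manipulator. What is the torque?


Given: F = 21 N, r = 1 m, angle = 90 deg (perpendicular)
Using tau = F * r * sin(90)
sin(90) = 1
tau = 21 * 1 * 1
tau = 21 Nm

21 Nm


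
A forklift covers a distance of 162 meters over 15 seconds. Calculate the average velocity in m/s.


Given: distance d = 162 m, time t = 15 s
Using v = d / t
v = 162 / 15
v = 54/5 m/s

54/5 m/s


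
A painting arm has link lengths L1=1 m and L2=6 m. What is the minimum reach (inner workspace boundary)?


Given: L1 = 1 m, L2 = 6 m
For a 2-link planar arm, min reach = |L1 - L2| (second link folded back)
Min reach = |1 - 6|
Min reach = 5 m

5 m


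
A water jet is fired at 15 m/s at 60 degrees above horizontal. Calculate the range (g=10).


Given: v0 = 15 m/s, theta = 60 deg, g = 10 m/s^2
sin(2*60) = sin(120) = sqrt(3)/2
Using R = v0^2 * sin(2*theta) / g
R = 15^2 * (sqrt(3)/2) / 10
R = 225 * sqrt(3) / 20
R = 45/4*sqrt(3) m

45/4*sqrt(3) m


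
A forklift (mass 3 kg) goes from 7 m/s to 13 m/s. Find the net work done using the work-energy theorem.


Given: m = 3 kg, v0 = 7 m/s, v = 13 m/s
Using W = (1/2)*m*(v^2 - v0^2)
v^2 = 13^2 = 169
v0^2 = 7^2 = 49
v^2 - v0^2 = 169 - 49 = 120
W = (1/2)*3*120 = 180 J

180 J


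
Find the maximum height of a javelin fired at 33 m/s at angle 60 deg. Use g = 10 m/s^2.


Given: v0 = 33 m/s, theta = 60 deg, g = 10 m/s^2
sin^2(60) = 3/4
Using H = v0^2 * sin^2(theta) / (2*g)
H = 33^2 * 3/4 / (2*10)
H = 1089 * 3/4 / 20
H = 3267/4 / 20
H = 3267/80 m

3267/80 m


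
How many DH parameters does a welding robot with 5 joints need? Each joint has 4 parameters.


Given: 5 joints, 4 DH parameters per joint (d, theta, a, alpha)
Total DH parameters = number_of_joints * 4
Total = 5 * 4
Total = 20

20


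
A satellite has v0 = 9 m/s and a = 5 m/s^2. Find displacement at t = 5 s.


Given: v0 = 9 m/s, a = 5 m/s^2, t = 5 s
Using s = v0*t + (1/2)*a*t^2
s = 9*5 + (1/2)*5*5^2
s = 45 + (1/2)*125
s = 45 + 125/2
s = 215/2

215/2 m


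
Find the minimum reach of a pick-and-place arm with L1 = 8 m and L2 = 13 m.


Given: L1 = 8 m, L2 = 13 m
For a 2-link planar arm, min reach = |L1 - L2| (second link folded back)
Min reach = |8 - 13|
Min reach = 5 m

5 m


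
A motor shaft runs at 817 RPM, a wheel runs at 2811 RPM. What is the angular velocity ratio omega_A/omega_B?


Given: RPM_A = 817, RPM_B = 2811
omega = 2*pi*RPM/60, so omega_A/omega_B = RPM_A / RPM_B
omega_A/omega_B = 817 / 2811
omega_A/omega_B = 817/2811

817/2811


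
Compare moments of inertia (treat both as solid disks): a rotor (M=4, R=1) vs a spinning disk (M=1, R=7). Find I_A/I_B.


Given: M1=4 kg, R1=1 m, M2=1 kg, R2=7 m
For a disk: I = (1/2)*M*R^2, so I_A/I_B = (M1*R1^2)/(M2*R2^2)
M1*R1^2 = 4*1 = 4
M2*R2^2 = 1*49 = 49
I_A/I_B = 4/49 = 4/49

4/49


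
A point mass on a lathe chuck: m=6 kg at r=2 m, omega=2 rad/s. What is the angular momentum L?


Given: m = 6 kg, r = 2 m, omega = 2 rad/s
For a point mass: I = m*r^2
I = 6*2^2 = 6*4 = 24
L = I*omega = 24*2
L = 48 kg*m^2/s

48 kg*m^2/s


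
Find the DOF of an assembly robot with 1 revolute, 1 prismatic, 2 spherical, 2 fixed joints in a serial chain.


Given: serial robot with 1 revolute, 1 prismatic, 2 spherical, 2 fixed joints
DOF contribution per joint type: revolute=1, prismatic=1, spherical=3, fixed=0
DOF = 1*1 + 1*1 + 2*3 + 2*0
DOF = 8

8


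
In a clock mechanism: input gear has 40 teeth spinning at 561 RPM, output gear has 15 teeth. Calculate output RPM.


Given: N1 = 40 teeth, w1 = 561 RPM, N2 = 15 teeth
Using N1*w1 = N2*w2
w2 = N1*w1 / N2
w2 = 40*561 / 15
w2 = 22440 / 15
w2 = 1496 RPM

1496 RPM


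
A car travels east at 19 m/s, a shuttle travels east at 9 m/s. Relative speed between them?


Given: v_A = 19 m/s east, v_B = 9 m/s east
Both move in the same direction; relative speed = |v_A - v_B|
|19 - 9| = |10|
= 10 m/s

10 m/s


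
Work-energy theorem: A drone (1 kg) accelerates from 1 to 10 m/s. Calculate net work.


Given: m = 1 kg, v0 = 1 m/s, v = 10 m/s
Using W = (1/2)*m*(v^2 - v0^2)
v^2 = 10^2 = 100
v0^2 = 1^2 = 1
v^2 - v0^2 = 100 - 1 = 99
W = (1/2)*1*99 = 99/2 J

99/2 J


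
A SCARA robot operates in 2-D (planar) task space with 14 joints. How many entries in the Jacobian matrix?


Given: task space dimension = 2, joints = 14
Jacobian is a 2 x 14 matrix
Total entries = rows * columns
Total = 2 * 14
Total = 28

28


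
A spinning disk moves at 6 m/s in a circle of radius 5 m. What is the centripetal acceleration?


Given: v = 6 m/s, r = 5 m
Using a_c = v^2 / r
a_c = 6^2 / 5
a_c = 36 / 5
a_c = 36/5 m/s^2

36/5 m/s^2


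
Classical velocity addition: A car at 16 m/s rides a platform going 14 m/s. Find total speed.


Given: object velocity = 16 m/s, platform velocity = 14 m/s (same direction)
Using classical velocity addition: v_total = v_object + v_platform
v_total = 16 + 14
v_total = 30 m/s

30 m/s


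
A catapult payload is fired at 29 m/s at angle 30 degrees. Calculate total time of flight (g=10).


Given: v0 = 29 m/s, theta = 30 deg, g = 10 m/s^2
sin(30) = 1/2
Using T = 2*v0*sin(theta) / g
T = 2*29*1/2 / 10
T = 29 / 10
T = 29/10 s

29/10 s


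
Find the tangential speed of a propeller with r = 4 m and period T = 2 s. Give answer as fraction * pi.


Given: radius r = 4 m, period T = 2 s
Using v = 2*pi*r / T
v = 2*pi*4 / 2
v = 8*pi / 2
v = 4*pi m/s

4*pi m/s


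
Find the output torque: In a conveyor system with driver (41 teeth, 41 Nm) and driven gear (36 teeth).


Given: N1 = 41, N2 = 36, T1 = 41 Nm
Using T2/T1 = N2/N1
T2 = T1 * N2 / N1
T2 = 41 * 36 / 41
T2 = 1476 / 41
T2 = 36 Nm

36 Nm


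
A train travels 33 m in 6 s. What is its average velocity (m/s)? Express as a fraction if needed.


Given: distance d = 33 m, time t = 6 s
Using v = d / t
v = 33 / 6
v = 11/2 m/s

11/2 m/s


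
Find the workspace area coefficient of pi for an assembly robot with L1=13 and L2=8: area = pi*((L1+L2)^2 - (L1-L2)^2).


Given: L1 = 13, L2 = 8
(L1+L2)^2 = (21)^2 = 441
(L1-L2)^2 = (5)^2 = 25
Difference = 441 - 25 = 416
This equals 4*L1*L2 = 4*13*8 = 416
Workspace area = 416*pi

416


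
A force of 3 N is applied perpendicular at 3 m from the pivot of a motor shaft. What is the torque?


Given: F = 3 N, r = 3 m, angle = 90 deg (perpendicular)
Using tau = F * r * sin(90)
sin(90) = 1
tau = 3 * 3 * 1
tau = 9 Nm

9 Nm


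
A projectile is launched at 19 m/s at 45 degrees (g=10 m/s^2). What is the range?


Given: v0 = 19 m/s, theta = 45 deg, g = 10 m/s^2
sin(2*45) = sin(90) = 1
Using R = v0^2 * sin(2*theta) / g
R = 19^2 * 1 / 10
R = 361 / 10
R = 361/10 m

361/10 m


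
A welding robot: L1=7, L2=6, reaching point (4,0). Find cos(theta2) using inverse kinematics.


Given: L1 = 7, L2 = 6, target (x, y) = (4, 0)
Using cos(theta2) = (x^2 + y^2 - L1^2 - L2^2) / (2*L1*L2)
x^2 + y^2 = 4^2 + 0 = 16
L1^2 + L2^2 = 49 + 36 = 85
Numerator = 16 - 85 = -69
Denominator = 2*7*6 = 84
cos(theta2) = -69/84 = -23/28

-23/28


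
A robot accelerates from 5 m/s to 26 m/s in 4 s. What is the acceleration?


Given: initial velocity v0 = 5 m/s, final velocity v = 26 m/s, time t = 4 s
Using a = (v - v0) / t
a = (26 - 5) / 4
a = 21 / 4
a = 21/4 m/s^2

21/4 m/s^2


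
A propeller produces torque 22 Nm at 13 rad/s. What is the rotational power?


Given: tau = 22 Nm, omega = 13 rad/s
Using P = tau * omega
P = 22 * 13
P = 286 W

286 W


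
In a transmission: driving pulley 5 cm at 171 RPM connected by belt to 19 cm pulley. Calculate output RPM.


Given: D1 = 5 cm, w1 = 171 RPM, D2 = 19 cm
Using D1*w1 = D2*w2
w2 = D1*w1 / D2
w2 = 5*171 / 19
w2 = 855 / 19
w2 = 45 RPM

45 RPM


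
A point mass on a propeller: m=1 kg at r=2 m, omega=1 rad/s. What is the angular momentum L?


Given: m = 1 kg, r = 2 m, omega = 1 rad/s
For a point mass: I = m*r^2
I = 1*2^2 = 1*4 = 4
L = I*omega = 4*1
L = 4 kg*m^2/s

4 kg*m^2/s


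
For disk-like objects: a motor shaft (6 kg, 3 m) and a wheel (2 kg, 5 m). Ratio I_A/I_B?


Given: M1=6 kg, R1=3 m, M2=2 kg, R2=5 m
For a disk: I = (1/2)*M*R^2, so I_A/I_B = (M1*R1^2)/(M2*R2^2)
M1*R1^2 = 6*9 = 54
M2*R2^2 = 2*25 = 50
I_A/I_B = 54/50 = 27/25

27/25


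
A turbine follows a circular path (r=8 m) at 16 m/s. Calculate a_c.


Given: v = 16 m/s, r = 8 m
Using a_c = v^2 / r
a_c = 16^2 / 8
a_c = 256 / 8
a_c = 32 m/s^2

32 m/s^2


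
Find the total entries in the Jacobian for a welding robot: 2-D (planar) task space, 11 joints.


Given: task space dimension = 2, joints = 11
Jacobian is a 2 x 11 matrix
Total entries = rows * columns
Total = 2 * 11
Total = 22

22


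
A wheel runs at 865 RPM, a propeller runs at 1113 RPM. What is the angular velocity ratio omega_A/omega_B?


Given: RPM_A = 865, RPM_B = 1113
omega = 2*pi*RPM/60, so omega_A/omega_B = RPM_A / RPM_B
omega_A/omega_B = 865 / 1113
omega_A/omega_B = 865/1113

865/1113


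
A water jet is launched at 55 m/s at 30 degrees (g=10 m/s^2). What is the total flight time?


Given: v0 = 55 m/s, theta = 30 deg, g = 10 m/s^2
sin(30) = 1/2
Using T = 2*v0*sin(theta) / g
T = 2*55*1/2 / 10
T = 55 / 10
T = 11/2 s

11/2 s


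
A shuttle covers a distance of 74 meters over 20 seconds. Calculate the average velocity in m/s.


Given: distance d = 74 m, time t = 20 s
Using v = d / t
v = 74 / 20
v = 37/10 m/s

37/10 m/s


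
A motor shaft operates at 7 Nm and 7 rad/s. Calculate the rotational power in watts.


Given: tau = 7 Nm, omega = 7 rad/s
Using P = tau * omega
P = 7 * 7
P = 49 W

49 W


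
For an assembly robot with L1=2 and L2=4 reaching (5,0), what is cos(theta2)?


Given: L1 = 2, L2 = 4, target (x, y) = (5, 0)
Using cos(theta2) = (x^2 + y^2 - L1^2 - L2^2) / (2*L1*L2)
x^2 + y^2 = 5^2 + 0 = 25
L1^2 + L2^2 = 4 + 16 = 20
Numerator = 25 - 20 = 5
Denominator = 2*2*4 = 16
cos(theta2) = 5/16 = 5/16

5/16


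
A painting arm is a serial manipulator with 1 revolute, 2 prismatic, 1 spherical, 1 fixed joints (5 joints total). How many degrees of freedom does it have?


Given: serial robot with 1 revolute, 2 prismatic, 1 spherical, 1 fixed joints
DOF contribution per joint type: revolute=1, prismatic=1, spherical=3, fixed=0
DOF = 1*1 + 2*1 + 1*3 + 1*0
DOF = 6

6


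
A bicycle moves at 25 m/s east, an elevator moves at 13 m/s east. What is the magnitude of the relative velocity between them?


Given: v_A = 25 m/s east, v_B = 13 m/s east
Both move in the same direction; relative speed = |v_A - v_B|
|25 - 13| = |12|
= 12 m/s

12 m/s


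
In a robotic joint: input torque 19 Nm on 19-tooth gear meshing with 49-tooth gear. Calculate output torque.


Given: N1 = 19, N2 = 49, T1 = 19 Nm
Using T2/T1 = N2/N1
T2 = T1 * N2 / N1
T2 = 19 * 49 / 19
T2 = 931 / 19
T2 = 49 Nm

49 Nm


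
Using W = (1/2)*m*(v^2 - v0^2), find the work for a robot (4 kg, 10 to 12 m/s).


Given: m = 4 kg, v0 = 10 m/s, v = 12 m/s
Using W = (1/2)*m*(v^2 - v0^2)
v^2 = 12^2 = 144
v0^2 = 10^2 = 100
v^2 - v0^2 = 144 - 100 = 44
W = (1/2)*4*44 = 88 J

88 J


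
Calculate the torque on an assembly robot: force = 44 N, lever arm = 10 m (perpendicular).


Given: F = 44 N, r = 10 m, angle = 90 deg (perpendicular)
Using tau = F * r * sin(90)
sin(90) = 1
tau = 44 * 10 * 1
tau = 440 Nm

440 Nm


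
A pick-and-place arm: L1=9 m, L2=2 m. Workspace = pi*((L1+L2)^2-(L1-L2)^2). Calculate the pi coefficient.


Given: L1 = 9, L2 = 2
(L1+L2)^2 = (11)^2 = 121
(L1-L2)^2 = (7)^2 = 49
Difference = 121 - 49 = 72
This equals 4*L1*L2 = 4*9*2 = 72
Workspace area = 72*pi

72


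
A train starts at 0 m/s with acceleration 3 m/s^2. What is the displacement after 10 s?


Given: v0 = 0 m/s, a = 3 m/s^2, t = 10 s
Using s = v0*t + (1/2)*a*t^2
s = 0*10 + (1/2)*3*10^2
s = 0 + (1/2)*300
s = 0 + 150
s = 150

150 m


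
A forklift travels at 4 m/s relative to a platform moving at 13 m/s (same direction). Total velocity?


Given: object velocity = 4 m/s, platform velocity = 13 m/s (same direction)
Using classical velocity addition: v_total = v_object + v_platform
v_total = 4 + 13
v_total = 17 m/s

17 m/s


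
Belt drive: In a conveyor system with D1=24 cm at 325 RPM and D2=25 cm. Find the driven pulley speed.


Given: D1 = 24 cm, w1 = 325 RPM, D2 = 25 cm
Using D1*w1 = D2*w2
w2 = D1*w1 / D2
w2 = 24*325 / 25
w2 = 7800 / 25
w2 = 312 RPM

312 RPM


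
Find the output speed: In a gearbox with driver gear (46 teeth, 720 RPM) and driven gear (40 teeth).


Given: N1 = 46 teeth, w1 = 720 RPM, N2 = 40 teeth
Using N1*w1 = N2*w2
w2 = N1*w1 / N2
w2 = 46*720 / 40
w2 = 33120 / 40
w2 = 828 RPM

828 RPM


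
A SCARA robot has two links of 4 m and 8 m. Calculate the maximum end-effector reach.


Given: L1 = 4 m, L2 = 8 m
For a 2-link planar arm, max reach = L1 + L2 (fully extended)
Max reach = 4 + 8
Max reach = 12 m

12 m


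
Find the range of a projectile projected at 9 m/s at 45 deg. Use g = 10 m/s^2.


Given: v0 = 9 m/s, theta = 45 deg, g = 10 m/s^2
sin(2*45) = sin(90) = 1
Using R = v0^2 * sin(2*theta) / g
R = 9^2 * 1 / 10
R = 81 / 10
R = 81/10 m

81/10 m


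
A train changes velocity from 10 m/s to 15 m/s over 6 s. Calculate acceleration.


Given: initial velocity v0 = 10 m/s, final velocity v = 15 m/s, time t = 6 s
Using a = (v - v0) / t
a = (15 - 10) / 6
a = 5 / 6
a = 5/6 m/s^2

5/6 m/s^2


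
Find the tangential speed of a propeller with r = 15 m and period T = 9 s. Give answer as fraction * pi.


Given: radius r = 15 m, period T = 9 s
Using v = 2*pi*r / T
v = 2*pi*15 / 9
v = 30*pi / 9
v = 10/3*pi m/s

10/3*pi m/s


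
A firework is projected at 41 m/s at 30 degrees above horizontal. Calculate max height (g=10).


Given: v0 = 41 m/s, theta = 30 deg, g = 10 m/s^2
sin^2(30) = 1/4
Using H = v0^2 * sin^2(theta) / (2*g)
H = 41^2 * 1/4 / (2*10)
H = 1681 * 1/4 / 20
H = 1681/4 / 20
H = 1681/80 m

1681/80 m


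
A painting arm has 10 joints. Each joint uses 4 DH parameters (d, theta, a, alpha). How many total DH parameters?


Given: 10 joints, 4 DH parameters per joint (d, theta, a, alpha)
Total DH parameters = number_of_joints * 4
Total = 10 * 4
Total = 40

40


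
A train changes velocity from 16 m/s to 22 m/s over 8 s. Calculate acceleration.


Given: initial velocity v0 = 16 m/s, final velocity v = 22 m/s, time t = 8 s
Using a = (v - v0) / t
a = (22 - 16) / 8
a = 6 / 8
a = 3/4 m/s^2

3/4 m/s^2


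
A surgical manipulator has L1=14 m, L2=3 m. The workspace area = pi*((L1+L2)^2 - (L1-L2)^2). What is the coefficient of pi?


Given: L1 = 14, L2 = 3
(L1+L2)^2 = (17)^2 = 289
(L1-L2)^2 = (11)^2 = 121
Difference = 289 - 121 = 168
This equals 4*L1*L2 = 4*14*3 = 168
Workspace area = 168*pi

168


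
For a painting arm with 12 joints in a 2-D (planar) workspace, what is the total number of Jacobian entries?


Given: task space dimension = 2, joints = 12
Jacobian is a 2 x 12 matrix
Total entries = rows * columns
Total = 2 * 12
Total = 24

24


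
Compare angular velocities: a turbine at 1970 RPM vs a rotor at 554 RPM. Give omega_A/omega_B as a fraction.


Given: RPM_A = 1970, RPM_B = 554
omega = 2*pi*RPM/60, so omega_A/omega_B = RPM_A / RPM_B
omega_A/omega_B = 1970 / 554
omega_A/omega_B = 985/277

985/277


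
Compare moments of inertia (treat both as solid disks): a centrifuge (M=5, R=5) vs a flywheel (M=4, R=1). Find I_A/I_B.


Given: M1=5 kg, R1=5 m, M2=4 kg, R2=1 m
For a disk: I = (1/2)*M*R^2, so I_A/I_B = (M1*R1^2)/(M2*R2^2)
M1*R1^2 = 5*25 = 125
M2*R2^2 = 4*1 = 4
I_A/I_B = 125/4 = 125/4

125/4


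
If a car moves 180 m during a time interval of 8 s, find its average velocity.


Given: distance d = 180 m, time t = 8 s
Using v = d / t
v = 180 / 8
v = 45/2 m/s

45/2 m/s


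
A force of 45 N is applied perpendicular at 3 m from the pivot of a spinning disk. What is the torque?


Given: F = 45 N, r = 3 m, angle = 90 deg (perpendicular)
Using tau = F * r * sin(90)
sin(90) = 1
tau = 45 * 3 * 1
tau = 135 Nm

135 Nm


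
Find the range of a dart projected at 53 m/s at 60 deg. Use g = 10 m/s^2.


Given: v0 = 53 m/s, theta = 60 deg, g = 10 m/s^2
sin(2*60) = sin(120) = sqrt(3)/2
Using R = v0^2 * sin(2*theta) / g
R = 53^2 * (sqrt(3)/2) / 10
R = 2809 * sqrt(3) / 20
R = 2809/20*sqrt(3) m

2809/20*sqrt(3) m


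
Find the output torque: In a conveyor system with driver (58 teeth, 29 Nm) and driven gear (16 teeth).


Given: N1 = 58, N2 = 16, T1 = 29 Nm
Using T2/T1 = N2/N1
T2 = T1 * N2 / N1
T2 = 29 * 16 / 58
T2 = 464 / 58
T2 = 8 Nm

8 Nm


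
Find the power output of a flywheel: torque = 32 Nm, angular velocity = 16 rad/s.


Given: tau = 32 Nm, omega = 16 rad/s
Using P = tau * omega
P = 32 * 16
P = 512 W

512 W


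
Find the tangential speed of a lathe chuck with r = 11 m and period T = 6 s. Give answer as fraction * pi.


Given: radius r = 11 m, period T = 6 s
Using v = 2*pi*r / T
v = 2*pi*11 / 6
v = 22*pi / 6
v = 11/3*pi m/s

11/3*pi m/s


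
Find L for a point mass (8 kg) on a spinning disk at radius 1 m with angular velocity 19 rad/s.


Given: m = 8 kg, r = 1 m, omega = 19 rad/s
For a point mass: I = m*r^2
I = 8*1^2 = 8*1 = 8
L = I*omega = 8*19
L = 152 kg*m^2/s

152 kg*m^2/s


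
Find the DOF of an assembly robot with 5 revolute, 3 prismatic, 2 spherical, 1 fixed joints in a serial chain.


Given: serial robot with 5 revolute, 3 prismatic, 2 spherical, 1 fixed joints
DOF contribution per joint type: revolute=1, prismatic=1, spherical=3, fixed=0
DOF = 5*1 + 3*1 + 2*3 + 1*0
DOF = 14

14


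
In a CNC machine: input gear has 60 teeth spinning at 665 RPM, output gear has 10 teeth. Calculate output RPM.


Given: N1 = 60 teeth, w1 = 665 RPM, N2 = 10 teeth
Using N1*w1 = N2*w2
w2 = N1*w1 / N2
w2 = 60*665 / 10
w2 = 39900 / 10
w2 = 3990 RPM

3990 RPM


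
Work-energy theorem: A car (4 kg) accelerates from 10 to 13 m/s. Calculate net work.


Given: m = 4 kg, v0 = 10 m/s, v = 13 m/s
Using W = (1/2)*m*(v^2 - v0^2)
v^2 = 13^2 = 169
v0^2 = 10^2 = 100
v^2 - v0^2 = 169 - 100 = 69
W = (1/2)*4*69 = 138 J

138 J


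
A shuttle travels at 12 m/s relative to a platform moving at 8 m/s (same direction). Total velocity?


Given: object velocity = 12 m/s, platform velocity = 8 m/s (same direction)
Using classical velocity addition: v_total = v_object + v_platform
v_total = 12 + 8
v_total = 20 m/s

20 m/s


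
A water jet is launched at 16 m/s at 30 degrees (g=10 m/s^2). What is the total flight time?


Given: v0 = 16 m/s, theta = 30 deg, g = 10 m/s^2
sin(30) = 1/2
Using T = 2*v0*sin(theta) / g
T = 2*16*1/2 / 10
T = 16 / 10
T = 8/5 s

8/5 s


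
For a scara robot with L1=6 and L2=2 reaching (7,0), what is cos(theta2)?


Given: L1 = 6, L2 = 2, target (x, y) = (7, 0)
Using cos(theta2) = (x^2 + y^2 - L1^2 - L2^2) / (2*L1*L2)
x^2 + y^2 = 7^2 + 0 = 49
L1^2 + L2^2 = 36 + 4 = 40
Numerator = 49 - 40 = 9
Denominator = 2*6*2 = 24
cos(theta2) = 9/24 = 3/8

3/8


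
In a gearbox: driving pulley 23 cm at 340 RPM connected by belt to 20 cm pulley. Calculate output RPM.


Given: D1 = 23 cm, w1 = 340 RPM, D2 = 20 cm
Using D1*w1 = D2*w2
w2 = D1*w1 / D2
w2 = 23*340 / 20
w2 = 7820 / 20
w2 = 391 RPM

391 RPM


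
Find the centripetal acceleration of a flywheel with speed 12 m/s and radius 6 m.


Given: v = 12 m/s, r = 6 m
Using a_c = v^2 / r
a_c = 12^2 / 6
a_c = 144 / 6
a_c = 24 m/s^2

24 m/s^2


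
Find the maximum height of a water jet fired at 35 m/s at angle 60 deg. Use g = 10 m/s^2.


Given: v0 = 35 m/s, theta = 60 deg, g = 10 m/s^2
sin^2(60) = 3/4
Using H = v0^2 * sin^2(theta) / (2*g)
H = 35^2 * 3/4 / (2*10)
H = 1225 * 3/4 / 20
H = 3675/4 / 20
H = 735/16 m

735/16 m


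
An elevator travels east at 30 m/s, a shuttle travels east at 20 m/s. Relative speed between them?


Given: v_A = 30 m/s east, v_B = 20 m/s east
Both move in the same direction; relative speed = |v_A - v_B|
|30 - 20| = |10|
= 10 m/s

10 m/s


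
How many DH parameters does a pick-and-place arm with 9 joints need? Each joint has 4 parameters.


Given: 9 joints, 4 DH parameters per joint (d, theta, a, alpha)
Total DH parameters = number_of_joints * 4
Total = 9 * 4
Total = 36

36


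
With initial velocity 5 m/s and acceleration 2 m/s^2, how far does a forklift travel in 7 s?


Given: v0 = 5 m/s, a = 2 m/s^2, t = 7 s
Using s = v0*t + (1/2)*a*t^2
s = 5*7 + (1/2)*2*7^2
s = 35 + (1/2)*98
s = 35 + 49
s = 84

84 m


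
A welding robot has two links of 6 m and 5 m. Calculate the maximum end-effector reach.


Given: L1 = 6 m, L2 = 5 m
For a 2-link planar arm, max reach = L1 + L2 (fully extended)
Max reach = 6 + 5
Max reach = 11 m

11 m


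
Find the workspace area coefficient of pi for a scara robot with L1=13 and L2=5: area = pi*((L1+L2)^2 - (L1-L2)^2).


Given: L1 = 13, L2 = 5
(L1+L2)^2 = (18)^2 = 324
(L1-L2)^2 = (8)^2 = 64
Difference = 324 - 64 = 260
This equals 4*L1*L2 = 4*13*5 = 260
Workspace area = 260*pi

260


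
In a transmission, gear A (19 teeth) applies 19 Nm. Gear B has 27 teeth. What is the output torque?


Given: N1 = 19, N2 = 27, T1 = 19 Nm
Using T2/T1 = N2/N1
T2 = T1 * N2 / N1
T2 = 19 * 27 / 19
T2 = 513 / 19
T2 = 27 Nm

27 Nm


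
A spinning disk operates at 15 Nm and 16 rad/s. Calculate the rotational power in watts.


Given: tau = 15 Nm, omega = 16 rad/s
Using P = tau * omega
P = 15 * 16
P = 240 W

240 W


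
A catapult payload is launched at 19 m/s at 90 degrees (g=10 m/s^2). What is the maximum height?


Given: v0 = 19 m/s, theta = 90 deg, g = 10 m/s^2
sin^2(90) = 1
Using H = v0^2 * sin^2(theta) / (2*g)
H = 19^2 * 1 / (2*10)
H = 361 * 1 / 20
H = 361 / 20
H = 361/20 m

361/20 m


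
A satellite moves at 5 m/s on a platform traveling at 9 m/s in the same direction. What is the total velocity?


Given: object velocity = 5 m/s, platform velocity = 9 m/s (same direction)
Using classical velocity addition: v_total = v_object + v_platform
v_total = 5 + 9
v_total = 14 m/s

14 m/s


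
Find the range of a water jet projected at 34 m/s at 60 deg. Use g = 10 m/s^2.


Given: v0 = 34 m/s, theta = 60 deg, g = 10 m/s^2
sin(2*60) = sin(120) = sqrt(3)/2
Using R = v0^2 * sin(2*theta) / g
R = 34^2 * (sqrt(3)/2) / 10
R = 1156 * sqrt(3) / 20
R = 289/5*sqrt(3) m

289/5*sqrt(3) m


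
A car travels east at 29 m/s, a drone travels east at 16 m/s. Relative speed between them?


Given: v_A = 29 m/s east, v_B = 16 m/s east
Both move in the same direction; relative speed = |v_A - v_B|
|29 - 16| = |13|
= 13 m/s

13 m/s


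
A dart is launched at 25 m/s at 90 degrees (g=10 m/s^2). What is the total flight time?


Given: v0 = 25 m/s, theta = 90 deg, g = 10 m/s^2
sin(90) = 1
Using T = 2*v0*sin(theta) / g
T = 2*25*1 / 10
T = 50 / 10
T = 5 s

5 s


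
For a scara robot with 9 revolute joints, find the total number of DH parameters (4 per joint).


Given: 9 joints, 4 DH parameters per joint (d, theta, a, alpha)
Total DH parameters = number_of_joints * 4
Total = 9 * 4
Total = 36

36


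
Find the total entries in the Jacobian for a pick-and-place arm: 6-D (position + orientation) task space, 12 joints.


Given: task space dimension = 6, joints = 12
Jacobian is a 6 x 12 matrix
Total entries = rows * columns
Total = 6 * 12
Total = 72

72


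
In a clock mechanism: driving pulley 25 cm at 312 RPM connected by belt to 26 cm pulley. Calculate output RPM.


Given: D1 = 25 cm, w1 = 312 RPM, D2 = 26 cm
Using D1*w1 = D2*w2
w2 = D1*w1 / D2
w2 = 25*312 / 26
w2 = 7800 / 26
w2 = 300 RPM

300 RPM


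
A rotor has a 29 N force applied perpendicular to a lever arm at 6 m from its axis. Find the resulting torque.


Given: F = 29 N, r = 6 m, angle = 90 deg (perpendicular)
Using tau = F * r * sin(90)
sin(90) = 1
tau = 29 * 6 * 1
tau = 174 Nm

174 Nm


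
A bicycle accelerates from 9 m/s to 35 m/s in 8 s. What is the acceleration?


Given: initial velocity v0 = 9 m/s, final velocity v = 35 m/s, time t = 8 s
Using a = (v - v0) / t
a = (35 - 9) / 8
a = 26 / 8
a = 13/4 m/s^2

13/4 m/s^2


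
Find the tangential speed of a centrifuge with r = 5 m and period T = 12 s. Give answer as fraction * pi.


Given: radius r = 5 m, period T = 12 s
Using v = 2*pi*r / T
v = 2*pi*5 / 12
v = 10*pi / 12
v = 5/6*pi m/s

5/6*pi m/s


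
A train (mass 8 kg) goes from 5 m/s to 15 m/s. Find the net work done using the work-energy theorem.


Given: m = 8 kg, v0 = 5 m/s, v = 15 m/s
Using W = (1/2)*m*(v^2 - v0^2)
v^2 = 15^2 = 225
v0^2 = 5^2 = 25
v^2 - v0^2 = 225 - 25 = 200
W = (1/2)*8*200 = 800 J

800 J


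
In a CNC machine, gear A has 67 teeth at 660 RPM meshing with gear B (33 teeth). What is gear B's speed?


Given: N1 = 67 teeth, w1 = 660 RPM, N2 = 33 teeth
Using N1*w1 = N2*w2
w2 = N1*w1 / N2
w2 = 67*660 / 33
w2 = 44220 / 33
w2 = 1340 RPM

1340 RPM


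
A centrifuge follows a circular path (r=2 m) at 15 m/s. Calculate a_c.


Given: v = 15 m/s, r = 2 m
Using a_c = v^2 / r
a_c = 15^2 / 2
a_c = 225 / 2
a_c = 225/2 m/s^2

225/2 m/s^2


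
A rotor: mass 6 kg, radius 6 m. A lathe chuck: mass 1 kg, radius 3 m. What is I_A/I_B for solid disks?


Given: M1=6 kg, R1=6 m, M2=1 kg, R2=3 m
For a disk: I = (1/2)*M*R^2, so I_A/I_B = (M1*R1^2)/(M2*R2^2)
M1*R1^2 = 6*36 = 216
M2*R2^2 = 1*9 = 9
I_A/I_B = 216/9 = 24

24


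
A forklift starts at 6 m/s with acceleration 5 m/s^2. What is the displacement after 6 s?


Given: v0 = 6 m/s, a = 5 m/s^2, t = 6 s
Using s = v0*t + (1/2)*a*t^2
s = 6*6 + (1/2)*5*6^2
s = 36 + (1/2)*180
s = 36 + 90
s = 126

126 m


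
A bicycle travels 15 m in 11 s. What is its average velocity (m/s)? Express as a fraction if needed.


Given: distance d = 15 m, time t = 11 s
Using v = d / t
v = 15 / 11
v = 15/11 m/s

15/11 m/s


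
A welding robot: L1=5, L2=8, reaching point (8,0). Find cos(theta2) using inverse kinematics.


Given: L1 = 5, L2 = 8, target (x, y) = (8, 0)
Using cos(theta2) = (x^2 + y^2 - L1^2 - L2^2) / (2*L1*L2)
x^2 + y^2 = 8^2 + 0 = 64
L1^2 + L2^2 = 25 + 64 = 89
Numerator = 64 - 89 = -25
Denominator = 2*5*8 = 80
cos(theta2) = -25/80 = -5/16

-5/16


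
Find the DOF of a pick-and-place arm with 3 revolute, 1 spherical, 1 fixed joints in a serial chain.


Given: serial robot with 3 revolute, 1 spherical, 1 fixed joints
DOF contribution per joint type: revolute=1, prismatic=1, spherical=3, fixed=0
DOF = 3*1 + 1*3 + 1*0
DOF = 6

6


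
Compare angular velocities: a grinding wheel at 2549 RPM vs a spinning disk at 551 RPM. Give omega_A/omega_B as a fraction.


Given: RPM_A = 2549, RPM_B = 551
omega = 2*pi*RPM/60, so omega_A/omega_B = RPM_A / RPM_B
omega_A/omega_B = 2549 / 551
omega_A/omega_B = 2549/551

2549/551


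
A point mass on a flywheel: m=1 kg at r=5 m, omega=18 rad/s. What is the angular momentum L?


Given: m = 1 kg, r = 5 m, omega = 18 rad/s
For a point mass: I = m*r^2
I = 1*5^2 = 1*25 = 25
L = I*omega = 25*18
L = 450 kg*m^2/s

450 kg*m^2/s


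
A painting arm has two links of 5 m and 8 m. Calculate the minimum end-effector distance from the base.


Given: L1 = 5 m, L2 = 8 m
For a 2-link planar arm, min reach = |L1 - L2| (second link folded back)
Min reach = |5 - 8|
Min reach = 3 m

3 m


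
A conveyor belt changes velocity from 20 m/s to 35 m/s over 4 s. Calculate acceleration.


Given: initial velocity v0 = 20 m/s, final velocity v = 35 m/s, time t = 4 s
Using a = (v - v0) / t
a = (35 - 20) / 4
a = 15 / 4
a = 15/4 m/s^2

15/4 m/s^2


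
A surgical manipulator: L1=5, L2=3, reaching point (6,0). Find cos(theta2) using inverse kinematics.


Given: L1 = 5, L2 = 3, target (x, y) = (6, 0)
Using cos(theta2) = (x^2 + y^2 - L1^2 - L2^2) / (2*L1*L2)
x^2 + y^2 = 6^2 + 0 = 36
L1^2 + L2^2 = 25 + 9 = 34
Numerator = 36 - 34 = 2
Denominator = 2*5*3 = 30
cos(theta2) = 2/30 = 1/15

1/15


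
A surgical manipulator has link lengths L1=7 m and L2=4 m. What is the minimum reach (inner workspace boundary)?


Given: L1 = 7 m, L2 = 4 m
For a 2-link planar arm, min reach = |L1 - L2| (second link folded back)
Min reach = |7 - 4|
Min reach = 3 m

3 m


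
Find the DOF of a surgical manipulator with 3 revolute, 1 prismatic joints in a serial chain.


Given: serial robot with 3 revolute, 1 prismatic joints
DOF contribution per joint type: revolute=1, prismatic=1, spherical=3, fixed=0
DOF = 3*1 + 1*1
DOF = 4

4


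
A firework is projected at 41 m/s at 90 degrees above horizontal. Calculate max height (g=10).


Given: v0 = 41 m/s, theta = 90 deg, g = 10 m/s^2
sin^2(90) = 1
Using H = v0^2 * sin^2(theta) / (2*g)
H = 41^2 * 1 / (2*10)
H = 1681 * 1 / 20
H = 1681 / 20
H = 1681/20 m

1681/20 m


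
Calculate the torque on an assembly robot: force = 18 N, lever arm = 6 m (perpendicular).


Given: F = 18 N, r = 6 m, angle = 90 deg (perpendicular)
Using tau = F * r * sin(90)
sin(90) = 1
tau = 18 * 6 * 1
tau = 108 Nm

108 Nm


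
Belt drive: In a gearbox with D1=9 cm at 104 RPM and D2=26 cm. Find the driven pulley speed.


Given: D1 = 9 cm, w1 = 104 RPM, D2 = 26 cm
Using D1*w1 = D2*w2
w2 = D1*w1 / D2
w2 = 9*104 / 26
w2 = 936 / 26
w2 = 36 RPM

36 RPM


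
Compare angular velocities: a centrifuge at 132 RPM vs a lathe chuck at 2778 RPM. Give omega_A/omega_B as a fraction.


Given: RPM_A = 132, RPM_B = 2778
omega = 2*pi*RPM/60, so omega_A/omega_B = RPM_A / RPM_B
omega_A/omega_B = 132 / 2778
omega_A/omega_B = 22/463

22/463


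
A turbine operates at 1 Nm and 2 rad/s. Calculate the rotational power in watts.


Given: tau = 1 Nm, omega = 2 rad/s
Using P = tau * omega
P = 1 * 2
P = 2 W

2 W


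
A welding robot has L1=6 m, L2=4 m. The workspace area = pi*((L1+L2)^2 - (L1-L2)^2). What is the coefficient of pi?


Given: L1 = 6, L2 = 4
(L1+L2)^2 = (10)^2 = 100
(L1-L2)^2 = (2)^2 = 4
Difference = 100 - 4 = 96
This equals 4*L1*L2 = 4*6*4 = 96
Workspace area = 96*pi

96


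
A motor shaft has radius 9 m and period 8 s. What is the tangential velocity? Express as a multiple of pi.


Given: radius r = 9 m, period T = 8 s
Using v = 2*pi*r / T
v = 2*pi*9 / 8
v = 18*pi / 8
v = 9/4*pi m/s

9/4*pi m/s


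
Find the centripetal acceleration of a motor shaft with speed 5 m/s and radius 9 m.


Given: v = 5 m/s, r = 9 m
Using a_c = v^2 / r
a_c = 5^2 / 9
a_c = 25 / 9
a_c = 25/9 m/s^2

25/9 m/s^2


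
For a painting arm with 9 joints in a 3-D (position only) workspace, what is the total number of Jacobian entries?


Given: task space dimension = 3, joints = 9
Jacobian is a 3 x 9 matrix
Total entries = rows * columns
Total = 3 * 9
Total = 27

27


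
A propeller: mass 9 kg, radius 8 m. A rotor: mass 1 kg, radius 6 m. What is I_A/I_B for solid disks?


Given: M1=9 kg, R1=8 m, M2=1 kg, R2=6 m
For a disk: I = (1/2)*M*R^2, so I_A/I_B = (M1*R1^2)/(M2*R2^2)
M1*R1^2 = 9*64 = 576
M2*R2^2 = 1*36 = 36
I_A/I_B = 576/36 = 16

16


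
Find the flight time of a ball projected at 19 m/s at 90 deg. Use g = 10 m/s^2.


Given: v0 = 19 m/s, theta = 90 deg, g = 10 m/s^2
sin(90) = 1
Using T = 2*v0*sin(theta) / g
T = 2*19*1 / 10
T = 38 / 10
T = 19/5 s

19/5 s


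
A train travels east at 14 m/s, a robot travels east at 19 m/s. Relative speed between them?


Given: v_A = 14 m/s east, v_B = 19 m/s east
Both move in the same direction; relative speed = |v_A - v_B|
|14 - 19| = |-5|
= 5 m/s

5 m/s


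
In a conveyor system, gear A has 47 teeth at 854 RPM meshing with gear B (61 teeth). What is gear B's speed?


Given: N1 = 47 teeth, w1 = 854 RPM, N2 = 61 teeth
Using N1*w1 = N2*w2
w2 = N1*w1 / N2
w2 = 47*854 / 61
w2 = 40138 / 61
w2 = 658 RPM

658 RPM


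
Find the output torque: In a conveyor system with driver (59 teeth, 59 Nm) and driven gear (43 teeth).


Given: N1 = 59, N2 = 43, T1 = 59 Nm
Using T2/T1 = N2/N1
T2 = T1 * N2 / N1
T2 = 59 * 43 / 59
T2 = 2537 / 59
T2 = 43 Nm

43 Nm


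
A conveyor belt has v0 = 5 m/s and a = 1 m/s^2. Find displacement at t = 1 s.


Given: v0 = 5 m/s, a = 1 m/s^2, t = 1 s
Using s = v0*t + (1/2)*a*t^2
s = 5*1 + (1/2)*1*1^2
s = 5 + (1/2)*1
s = 5 + 1/2
s = 11/2

11/2 m


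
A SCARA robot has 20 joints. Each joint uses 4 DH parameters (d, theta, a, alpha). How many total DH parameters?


Given: 20 joints, 4 DH parameters per joint (d, theta, a, alpha)
Total DH parameters = number_of_joints * 4
Total = 20 * 4
Total = 80

80


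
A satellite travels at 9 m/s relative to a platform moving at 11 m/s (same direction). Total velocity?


Given: object velocity = 9 m/s, platform velocity = 11 m/s (same direction)
Using classical velocity addition: v_total = v_object + v_platform
v_total = 9 + 11
v_total = 20 m/s

20 m/s


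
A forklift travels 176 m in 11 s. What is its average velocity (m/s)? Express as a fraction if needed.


Given: distance d = 176 m, time t = 11 s
Using v = d / t
v = 176 / 11
v = 16 m/s

16 m/s


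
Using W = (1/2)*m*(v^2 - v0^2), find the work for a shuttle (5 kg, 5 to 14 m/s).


Given: m = 5 kg, v0 = 5 m/s, v = 14 m/s
Using W = (1/2)*m*(v^2 - v0^2)
v^2 = 14^2 = 196
v0^2 = 5^2 = 25
v^2 - v0^2 = 196 - 25 = 171
W = (1/2)*5*171 = 855/2 J

855/2 J


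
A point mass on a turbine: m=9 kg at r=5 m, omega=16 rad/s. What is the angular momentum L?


Given: m = 9 kg, r = 5 m, omega = 16 rad/s
For a point mass: I = m*r^2
I = 9*5^2 = 9*25 = 225
L = I*omega = 225*16
L = 3600 kg*m^2/s

3600 kg*m^2/s


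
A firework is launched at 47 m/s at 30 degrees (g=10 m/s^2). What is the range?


Given: v0 = 47 m/s, theta = 30 deg, g = 10 m/s^2
sin(2*30) = sin(60) = sqrt(3)/2
Using R = v0^2 * sin(2*theta) / g
R = 47^2 * (sqrt(3)/2) / 10
R = 2209 * sqrt(3) / 20
R = 2209/20*sqrt(3) m

2209/20*sqrt(3) m


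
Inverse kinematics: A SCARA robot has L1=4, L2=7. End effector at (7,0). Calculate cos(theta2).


Given: L1 = 4, L2 = 7, target (x, y) = (7, 0)
Using cos(theta2) = (x^2 + y^2 - L1^2 - L2^2) / (2*L1*L2)
x^2 + y^2 = 7^2 + 0 = 49
L1^2 + L2^2 = 16 + 49 = 65
Numerator = 49 - 65 = -16
Denominator = 2*4*7 = 56
cos(theta2) = -16/56 = -2/7

-2/7


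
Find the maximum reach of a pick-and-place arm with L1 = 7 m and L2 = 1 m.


Given: L1 = 7 m, L2 = 1 m
For a 2-link planar arm, max reach = L1 + L2 (fully extended)
Max reach = 7 + 1
Max reach = 8 m

8 m


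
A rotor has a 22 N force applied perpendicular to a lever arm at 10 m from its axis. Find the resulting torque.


Given: F = 22 N, r = 10 m, angle = 90 deg (perpendicular)
Using tau = F * r * sin(90)
sin(90) = 1
tau = 22 * 10 * 1
tau = 220 Nm

220 Nm


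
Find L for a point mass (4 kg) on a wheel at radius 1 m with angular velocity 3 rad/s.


Given: m = 4 kg, r = 1 m, omega = 3 rad/s
For a point mass: I = m*r^2
I = 4*1^2 = 4*1 = 4
L = I*omega = 4*3
L = 12 kg*m^2/s

12 kg*m^2/s


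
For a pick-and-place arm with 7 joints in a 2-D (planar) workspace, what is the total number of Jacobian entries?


Given: task space dimension = 2, joints = 7
Jacobian is a 2 x 7 matrix
Total entries = rows * columns
Total = 2 * 7
Total = 14

14


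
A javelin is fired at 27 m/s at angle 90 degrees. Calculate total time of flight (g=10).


Given: v0 = 27 m/s, theta = 90 deg, g = 10 m/s^2
sin(90) = 1
Using T = 2*v0*sin(theta) / g
T = 2*27*1 / 10
T = 54 / 10
T = 27/5 s

27/5 s


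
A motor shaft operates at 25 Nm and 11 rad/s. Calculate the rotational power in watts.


Given: tau = 25 Nm, omega = 11 rad/s
Using P = tau * omega
P = 25 * 11
P = 275 W

275 W


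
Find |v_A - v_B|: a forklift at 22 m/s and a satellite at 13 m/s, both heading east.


Given: v_A = 22 m/s east, v_B = 13 m/s east
Both move in the same direction; relative speed = |v_A - v_B|
|22 - 13| = |9|
= 9 m/s

9 m/s


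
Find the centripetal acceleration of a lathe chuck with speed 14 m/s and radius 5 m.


Given: v = 14 m/s, r = 5 m
Using a_c = v^2 / r
a_c = 14^2 / 5
a_c = 196 / 5
a_c = 196/5 m/s^2

196/5 m/s^2


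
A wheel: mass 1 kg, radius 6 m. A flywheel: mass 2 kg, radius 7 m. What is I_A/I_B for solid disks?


Given: M1=1 kg, R1=6 m, M2=2 kg, R2=7 m
For a disk: I = (1/2)*M*R^2, so I_A/I_B = (M1*R1^2)/(M2*R2^2)
M1*R1^2 = 1*36 = 36
M2*R2^2 = 2*49 = 98
I_A/I_B = 36/98 = 18/49

18/49


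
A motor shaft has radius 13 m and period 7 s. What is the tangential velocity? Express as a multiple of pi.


Given: radius r = 13 m, period T = 7 s
Using v = 2*pi*r / T
v = 2*pi*13 / 7
v = 26*pi / 7
v = 26/7*pi m/s

26/7*pi m/s


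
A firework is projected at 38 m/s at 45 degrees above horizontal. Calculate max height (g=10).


Given: v0 = 38 m/s, theta = 45 deg, g = 10 m/s^2
sin^2(45) = 1/2
Using H = v0^2 * sin^2(theta) / (2*g)
H = 38^2 * 1/2 / (2*10)
H = 1444 * 1/2 / 20
H = 722 / 20
H = 361/10 m

361/10 m
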